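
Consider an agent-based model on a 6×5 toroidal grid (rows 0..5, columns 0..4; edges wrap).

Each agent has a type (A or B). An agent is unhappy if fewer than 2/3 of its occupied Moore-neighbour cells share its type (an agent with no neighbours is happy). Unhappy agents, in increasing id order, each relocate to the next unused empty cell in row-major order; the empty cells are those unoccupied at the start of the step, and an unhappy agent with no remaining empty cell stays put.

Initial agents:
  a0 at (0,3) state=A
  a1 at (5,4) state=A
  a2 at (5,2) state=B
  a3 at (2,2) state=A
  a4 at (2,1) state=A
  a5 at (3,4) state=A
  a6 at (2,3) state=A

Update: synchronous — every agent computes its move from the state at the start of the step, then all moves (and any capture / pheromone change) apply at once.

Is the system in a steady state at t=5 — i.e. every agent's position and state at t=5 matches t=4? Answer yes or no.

t=1: a0@(0,0):A a1@(5,4):A a2@(0,1):B a3@(2,2):A a4@(2,1):A a5@(3,4):A a6@(2,3):A
t=2: a0@(0,2):A a1@(5,4):A a2@(0,3):B a3@(2,2):A a4@(2,1):A a5@(3,4):A a6@(2,3):A
t=3: a0@(0,0):A a1@(0,1):A a2@(0,4):B a3@(2,2):A a4@(2,1):A a5@(3,4):A a6@(2,3):A
t=4: a0@(0,2):A a1@(0,1):A a2@(0,3):B a3@(2,2):A a4@(2,1):A a5@(3,4):A a6@(2,3):A
t=5: a0@(0,0):A a1@(0,1):A a2@(0,4):B a3@(2,2):A a4@(2,1):A a5@(3,4):A a6@(2,3):A

no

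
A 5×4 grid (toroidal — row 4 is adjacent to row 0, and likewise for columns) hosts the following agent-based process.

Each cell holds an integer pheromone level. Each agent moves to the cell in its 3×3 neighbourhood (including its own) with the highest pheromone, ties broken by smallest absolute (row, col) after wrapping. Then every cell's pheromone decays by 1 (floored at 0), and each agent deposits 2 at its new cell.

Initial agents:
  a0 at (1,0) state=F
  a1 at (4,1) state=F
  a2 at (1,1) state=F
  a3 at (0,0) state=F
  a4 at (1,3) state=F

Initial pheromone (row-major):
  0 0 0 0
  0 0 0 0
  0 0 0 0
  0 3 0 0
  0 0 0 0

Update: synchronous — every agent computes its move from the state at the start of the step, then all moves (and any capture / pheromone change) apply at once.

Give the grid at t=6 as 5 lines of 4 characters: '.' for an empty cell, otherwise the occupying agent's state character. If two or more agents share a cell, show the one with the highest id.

t=1: a0@(0,0) a1@(3,1) a2@(0,0) a3@(0,0) a4@(0,0) | pheromone: 8 0 0 0 / 0 0 0 0 / 0 0 0 0 / 0 4 0 0 / 0 0 0 0
t=2: a0@(0,0) a1@(3,1) a2@(0,0) a3@(0,0) a4@(0,0) | pheromone: 15 0 0 0 / 0 0 0 0 / 0 0 0 0 / 0 5 0 0 / 0 0 0 0
t=3: a0@(0,0) a1@(3,1) a2@(0,0) a3@(0,0) a4@(0,0) | pheromone: 22 0 0 0 / 0 0 0 0 / 0 0 0 0 / 0 6 0 0 / 0 0 0 0
t=4: a0@(0,0) a1@(3,1) a2@(0,0) a3@(0,0) a4@(0,0) | pheromone: 29 0 0 0 / 0 0 0 0 / 0 0 0 0 / 0 7 0 0 / 0 0 0 0
t=5: a0@(0,0) a1@(3,1) a2@(0,0) a3@(0,0) a4@(0,0) | pheromone: 36 0 0 0 / 0 0 0 0 / 0 0 0 0 / 0 8 0 0 / 0 0 0 0
t=6: a0@(0,0) a1@(3,1) a2@(0,0) a3@(0,0) a4@(0,0) | pheromone: 43 0 0 0 / 0 0 0 0 / 0 0 0 0 / 0 9 0 0 / 0 0 0 0

F...
....
....
.F..
....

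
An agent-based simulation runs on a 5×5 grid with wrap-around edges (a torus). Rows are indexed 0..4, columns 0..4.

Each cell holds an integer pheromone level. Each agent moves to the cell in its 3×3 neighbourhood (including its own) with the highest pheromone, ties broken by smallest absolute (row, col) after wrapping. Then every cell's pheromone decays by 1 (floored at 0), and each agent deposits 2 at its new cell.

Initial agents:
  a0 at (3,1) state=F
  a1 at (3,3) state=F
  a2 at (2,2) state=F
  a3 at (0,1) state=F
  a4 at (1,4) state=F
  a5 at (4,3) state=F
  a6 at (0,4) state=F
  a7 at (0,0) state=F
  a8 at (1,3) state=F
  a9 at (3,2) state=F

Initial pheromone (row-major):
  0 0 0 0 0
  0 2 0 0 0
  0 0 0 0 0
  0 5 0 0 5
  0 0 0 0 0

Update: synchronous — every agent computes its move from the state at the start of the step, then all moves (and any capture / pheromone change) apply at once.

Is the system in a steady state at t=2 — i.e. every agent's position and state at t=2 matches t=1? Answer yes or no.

no

t=1: a0@(3,1) a1@(3,4) a2@(3,1) a3@(1,1) a4@(0,0) a5@(3,4) a6@(0,0) a7@(1,1) a8@(0,2) a9@(3,1) | pheromone: 4 0 2 0 0 / 0 5 0 0 0 / 0 0 0 0 0 / 0 10 0 0 8 / 0 0 0 0 0
t=2: a0@(3,1) a1@(3,4) a2@(3,1) a3@(1,1) a4@(1,1) a5@(3,4) a6@(1,1) a7@(1,1) a8@(1,1) a9@(3,1) | pheromone: 3 0 1 0 0 / 0 14 0 0 0 / 0 0 0 0 0 / 0 15 0 0 11 / 0 0 0 0 0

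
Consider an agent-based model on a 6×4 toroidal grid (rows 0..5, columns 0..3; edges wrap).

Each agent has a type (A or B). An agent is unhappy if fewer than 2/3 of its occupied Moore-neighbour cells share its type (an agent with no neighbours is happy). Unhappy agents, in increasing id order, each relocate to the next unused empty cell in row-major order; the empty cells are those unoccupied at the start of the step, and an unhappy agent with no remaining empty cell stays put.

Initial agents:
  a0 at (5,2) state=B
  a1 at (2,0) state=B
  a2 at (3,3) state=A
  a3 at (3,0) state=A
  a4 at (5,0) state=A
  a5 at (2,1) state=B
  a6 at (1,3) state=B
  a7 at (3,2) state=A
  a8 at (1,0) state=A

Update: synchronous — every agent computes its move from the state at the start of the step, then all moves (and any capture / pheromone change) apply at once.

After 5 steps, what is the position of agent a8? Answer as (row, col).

(3, 0)

t=1: a0@(5,2):B a1@(0,0):B a2@(3,3):A a3@(0,1):A a4@(5,0):A a5@(0,2):B a6@(0,3):B a7@(1,1):A a8@(1,2):A
t=2: a0@(5,2):B a1@(1,0):B a2@(3,3):A a3@(1,3):A a4@(2,0):A a5@(2,1):B a6@(2,2):B a7@(2,3):A a8@(3,0):A
t=3: a0@(5,2):B a1@(0,0):B a2@(3,3):A a3@(0,1):A a4@(2,0):A a5@(0,2):B a6@(0,3):B a7@(2,3):A a8@(3,0):A
t=4: a0@(5,2):B a1@(1,0):B a2@(3,3):A a3@(1,1):A a4@(2,0):A a5@(0,2):B a6@(0,3):B a7@(2,3):A a8@(3,0):A
t=5: a0@(5,2):B a1@(0,0):B a2@(3,3):A a3@(0,1):A a4@(2,0):A a5@(0,2):B a6@(0,3):B a7@(2,3):A a8@(3,0):A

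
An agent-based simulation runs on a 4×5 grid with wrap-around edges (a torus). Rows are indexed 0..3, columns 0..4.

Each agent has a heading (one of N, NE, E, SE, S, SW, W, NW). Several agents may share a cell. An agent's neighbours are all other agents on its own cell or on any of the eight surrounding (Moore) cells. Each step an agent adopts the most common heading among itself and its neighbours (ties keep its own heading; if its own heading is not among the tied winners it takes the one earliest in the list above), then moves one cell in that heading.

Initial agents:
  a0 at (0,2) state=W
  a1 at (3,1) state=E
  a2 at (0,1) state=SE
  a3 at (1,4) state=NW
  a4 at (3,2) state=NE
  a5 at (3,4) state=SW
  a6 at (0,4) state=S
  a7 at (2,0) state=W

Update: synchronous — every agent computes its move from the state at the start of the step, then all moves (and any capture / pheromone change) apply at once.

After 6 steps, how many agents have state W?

8

t=1: a0@(0,1):W a1@(3,0):W a2@(1,2):SE a3@(0,3):NW a4@(2,3):NE a5@(0,3):SW a6@(1,4):S a7@(2,4):W
t=2: a0@(0,0):W a1@(3,4):W a2@(2,3):SE a3@(3,2):NW a4@(1,4):NE a5@(1,2):SW a6@(2,4):S a7@(2,3):W
t=3: a0@(0,4):W a1@(3,3):W a2@(2,2):W a3@(2,1):NW a4@(1,3):W a5@(2,1):SW a6@(2,3):W a7@(2,2):W
t=4: a0@(0,3):W a1@(3,2):W a2@(2,1):W a3@(2,0):W a4@(1,2):W a5@(2,0):W a6@(2,2):W a7@(2,1):W
t=5: a0@(0,2):W a1@(3,1):W a2@(2,0):W a3@(2,4):W a4@(1,1):W a5@(2,4):W a6@(2,1):W a7@(2,0):W
t=6: a0@(0,1):W a1@(3,0):W a2@(2,4):W a3@(2,3):W a4@(1,0):W a5@(2,3):W a6@(2,0):W a7@(2,4):W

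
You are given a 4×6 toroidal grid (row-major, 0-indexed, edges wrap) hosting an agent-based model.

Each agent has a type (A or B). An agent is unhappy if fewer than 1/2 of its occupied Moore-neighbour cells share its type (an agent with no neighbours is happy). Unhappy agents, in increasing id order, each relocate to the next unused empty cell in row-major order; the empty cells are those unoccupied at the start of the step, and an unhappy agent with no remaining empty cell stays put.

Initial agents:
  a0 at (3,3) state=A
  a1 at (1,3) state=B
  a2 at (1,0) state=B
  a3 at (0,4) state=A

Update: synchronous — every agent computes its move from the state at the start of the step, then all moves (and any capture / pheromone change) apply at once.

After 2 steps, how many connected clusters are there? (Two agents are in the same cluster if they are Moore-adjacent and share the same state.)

2

t=1: a0@(3,3):A a1@(0,0):B a2@(1,0):B a3@(0,4):A
t=2: (unchanged — steady state)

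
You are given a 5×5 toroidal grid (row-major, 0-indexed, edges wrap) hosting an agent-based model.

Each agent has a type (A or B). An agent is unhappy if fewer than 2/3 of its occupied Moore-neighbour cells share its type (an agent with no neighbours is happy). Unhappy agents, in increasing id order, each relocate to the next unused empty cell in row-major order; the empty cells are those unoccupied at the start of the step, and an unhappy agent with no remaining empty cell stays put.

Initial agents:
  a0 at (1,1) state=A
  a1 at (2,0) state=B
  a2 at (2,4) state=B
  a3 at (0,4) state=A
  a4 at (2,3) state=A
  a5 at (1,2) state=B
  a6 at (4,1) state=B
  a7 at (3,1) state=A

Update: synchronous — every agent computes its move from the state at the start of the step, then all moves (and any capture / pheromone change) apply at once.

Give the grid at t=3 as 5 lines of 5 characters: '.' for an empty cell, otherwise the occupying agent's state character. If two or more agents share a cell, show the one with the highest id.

A..BB
A..AB
....B
A....
.....

t=1: a0@(0,0):A a1@(0,1):B a2@(0,2):B a3@(0,4):A a4@(0,3):A a5@(1,0):B a6@(1,3):B a7@(1,4):A
t=2: a0@(1,1):A a1@(0,1):B a2@(0,2):B a3@(1,2):A a4@(2,0):A a5@(2,1):B a6@(2,2):B a7@(2,3):A
t=3: a0@(0,0):A a1@(0,3):B a2@(0,4):B a3@(1,0):A a4@(1,3):A a5@(1,4):B a6@(2,4):B a7@(3,0):A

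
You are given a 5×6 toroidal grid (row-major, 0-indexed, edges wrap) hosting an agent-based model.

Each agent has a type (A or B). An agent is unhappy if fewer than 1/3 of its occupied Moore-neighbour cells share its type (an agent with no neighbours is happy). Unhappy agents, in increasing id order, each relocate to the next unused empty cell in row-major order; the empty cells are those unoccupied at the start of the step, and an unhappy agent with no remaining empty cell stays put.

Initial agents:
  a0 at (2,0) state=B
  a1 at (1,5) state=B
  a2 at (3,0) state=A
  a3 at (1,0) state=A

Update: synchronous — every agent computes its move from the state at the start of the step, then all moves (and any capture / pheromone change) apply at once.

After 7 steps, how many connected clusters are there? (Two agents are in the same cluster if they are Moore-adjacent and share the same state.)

t=1: a0@(2,0):B a1@(1,5):B a2@(0,0):A a3@(0,1):A
t=2: (unchanged — steady state)

2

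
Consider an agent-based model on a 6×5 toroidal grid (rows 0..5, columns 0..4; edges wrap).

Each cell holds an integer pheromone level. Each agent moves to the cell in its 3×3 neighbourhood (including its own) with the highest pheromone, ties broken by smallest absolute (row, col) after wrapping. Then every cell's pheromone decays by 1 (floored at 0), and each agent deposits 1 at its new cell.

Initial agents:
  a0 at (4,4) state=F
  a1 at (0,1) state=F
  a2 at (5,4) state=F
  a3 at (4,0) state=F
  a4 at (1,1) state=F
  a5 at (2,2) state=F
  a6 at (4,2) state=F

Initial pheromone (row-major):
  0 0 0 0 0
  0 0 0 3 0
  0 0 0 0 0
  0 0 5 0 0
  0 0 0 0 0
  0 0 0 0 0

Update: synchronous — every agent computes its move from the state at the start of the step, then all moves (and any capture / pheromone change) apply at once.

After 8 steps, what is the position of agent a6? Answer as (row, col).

t=1: a0@(3,0) a1@(0,0) a2@(0,0) a3@(3,0) a4@(0,0) a5@(3,2) a6@(3,2) | pheromone: 3 0 0 0 0 / 0 0 0 2 0 / 0 0 0 0 0 / 2 0 6 0 0 / 0 0 0 0 0 / 0 0 0 0 0
t=2: a0@(3,0) a1@(0,0) a2@(0,0) a3@(3,0) a4@(0,0) a5@(3,2) a6@(3,2) | pheromone: 5 0 0 0 0 / 0 0 0 1 0 / 0 0 0 0 0 / 3 0 7 0 0 / 0 0 0 0 0 / 0 0 0 0 0
t=3: a0@(3,0) a1@(0,0) a2@(0,0) a3@(3,0) a4@(0,0) a5@(3,2) a6@(3,2) | pheromone: 7 0 0 0 0 / 0 0 0 0 0 / 0 0 0 0 0 / 4 0 8 0 0 / 0 0 0 0 0 / 0 0 0 0 0
t=4: a0@(3,0) a1@(0,0) a2@(0,0) a3@(3,0) a4@(0,0) a5@(3,2) a6@(3,2) | pheromone: 9 0 0 0 0 / 0 0 0 0 0 / 0 0 0 0 0 / 5 0 9 0 0 / 0 0 0 0 0 / 0 0 0 0 0
t=5: a0@(3,0) a1@(0,0) a2@(0,0) a3@(3,0) a4@(0,0) a5@(3,2) a6@(3,2) | pheromone: 11 0 0 0 0 / 0 0 0 0 0 / 0 0 0 0 0 / 6 0 10 0 0 / 0 0 0 0 0 / 0 0 0 0 0
t=6: a0@(3,0) a1@(0,0) a2@(0,0) a3@(3,0) a4@(0,0) a5@(3,2) a6@(3,2) | pheromone: 13 0 0 0 0 / 0 0 0 0 0 / 0 0 0 0 0 / 7 0 11 0 0 / 0 0 0 0 0 / 0 0 0 0 0
t=7: a0@(3,0) a1@(0,0) a2@(0,0) a3@(3,0) a4@(0,0) a5@(3,2) a6@(3,2) | pheromone: 15 0 0 0 0 / 0 0 0 0 0 / 0 0 0 0 0 / 8 0 12 0 0 / 0 0 0 0 0 / 0 0 0 0 0
t=8: a0@(3,0) a1@(0,0) a2@(0,0) a3@(3,0) a4@(0,0) a5@(3,2) a6@(3,2) | pheromone: 17 0 0 0 0 / 0 0 0 0 0 / 0 0 0 0 0 / 9 0 13 0 0 / 0 0 0 0 0 / 0 0 0 0 0

(3, 2)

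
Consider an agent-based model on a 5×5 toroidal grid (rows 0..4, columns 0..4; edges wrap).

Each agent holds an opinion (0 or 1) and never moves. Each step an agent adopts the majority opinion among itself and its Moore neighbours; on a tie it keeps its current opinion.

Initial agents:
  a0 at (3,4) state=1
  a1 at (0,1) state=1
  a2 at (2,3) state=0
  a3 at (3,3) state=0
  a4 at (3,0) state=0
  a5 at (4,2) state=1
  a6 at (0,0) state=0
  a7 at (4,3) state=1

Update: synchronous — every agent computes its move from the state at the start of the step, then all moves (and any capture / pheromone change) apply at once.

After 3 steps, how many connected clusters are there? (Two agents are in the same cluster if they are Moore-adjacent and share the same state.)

t=1: a0@(3,4):0 a1@(0,1):1 a2@(2,3):0 a3@(3,3):1 a4@(3,0):0 a5@(4,2):1 a6@(0,0):0 a7@(4,3):1
t=2: (unchanged — steady state)

3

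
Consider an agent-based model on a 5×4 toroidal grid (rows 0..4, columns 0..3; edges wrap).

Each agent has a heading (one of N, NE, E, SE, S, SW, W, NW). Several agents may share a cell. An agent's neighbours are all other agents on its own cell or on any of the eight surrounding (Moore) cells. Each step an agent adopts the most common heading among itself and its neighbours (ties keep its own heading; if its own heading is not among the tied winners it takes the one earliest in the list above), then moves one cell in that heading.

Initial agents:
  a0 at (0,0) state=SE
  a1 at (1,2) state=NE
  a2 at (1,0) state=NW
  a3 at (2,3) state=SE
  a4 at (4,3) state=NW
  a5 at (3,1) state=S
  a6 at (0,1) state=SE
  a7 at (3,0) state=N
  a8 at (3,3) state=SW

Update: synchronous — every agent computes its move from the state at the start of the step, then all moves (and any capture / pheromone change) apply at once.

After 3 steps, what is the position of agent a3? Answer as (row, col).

(0, 2)

t=1: a0@(1,1):SE a1@(2,3):SE a2@(2,1):SE a3@(3,0):SE a4@(3,2):NW a5@(4,1):S a6@(1,2):SE a7@(2,0):N a8@(4,2):SW
t=2: a0@(2,2):SE a1@(3,0):SE a2@(3,2):SE a3@(4,1):SE a4@(4,3):SE a5@(0,1):S a6@(2,3):SE a7@(3,1):SE a8@(0,1):SW
t=3: a0@(3,3):SE a1@(4,1):SE a2@(4,3):SE a3@(0,2):SE a4@(0,0):SE a5@(1,1):S a6@(3,0):SE a7@(4,2):SE a8@(1,0):SW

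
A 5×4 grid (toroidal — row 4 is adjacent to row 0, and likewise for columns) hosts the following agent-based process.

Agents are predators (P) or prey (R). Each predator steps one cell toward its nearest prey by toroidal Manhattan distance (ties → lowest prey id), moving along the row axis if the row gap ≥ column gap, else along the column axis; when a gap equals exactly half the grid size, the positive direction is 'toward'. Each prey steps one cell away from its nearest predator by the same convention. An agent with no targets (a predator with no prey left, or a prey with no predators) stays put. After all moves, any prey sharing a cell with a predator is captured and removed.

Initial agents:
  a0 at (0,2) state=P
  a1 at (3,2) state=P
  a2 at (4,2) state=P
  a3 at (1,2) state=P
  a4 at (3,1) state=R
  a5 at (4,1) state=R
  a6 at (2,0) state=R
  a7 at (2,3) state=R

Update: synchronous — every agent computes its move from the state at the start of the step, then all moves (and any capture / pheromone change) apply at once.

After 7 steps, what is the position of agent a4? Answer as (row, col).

t=1: a0@(4,2):P a1@(3,1):P a2@(4,1):P a3@(2,2):P a4@(3,0):R a5@(4,0):R a6@(2,3):R a7@(1,3):R
t=2: a0@(4,3):P a1@(3,0):P a2@(4,0):P a3@(2,3):P a4@(3,3):R a6@(2,0):R a7@(0,3):R
t=3: a0@(3,3):P a1@(3,3):P a2@(3,0):P a3@(3,3):P a4@(2,3):R a6@(1,0):R a7@(1,3):R
t=4: a0@(2,3):P a1@(2,3):P a2@(2,0):P a3@(2,3):P a4@(1,3):R a6@(0,0):R a7@(0,3):R
t=5: a0@(1,3):P a1@(1,3):P a2@(1,0):P a3@(1,3):P a4@(0,3):R a6@(4,0):R a7@(4,3):R
t=6: a0@(0,3):P a1@(0,3):P a2@(0,0):P a3@(0,3):P a4@(4,3):R a6@(3,0):R a7@(3,3):R
t=7: a0@(4,3):P a1@(4,3):P a2@(4,0):P a3@(4,3):P a4@(3,3):R a6@(2,0):R a7@(2,3):R

(3, 3)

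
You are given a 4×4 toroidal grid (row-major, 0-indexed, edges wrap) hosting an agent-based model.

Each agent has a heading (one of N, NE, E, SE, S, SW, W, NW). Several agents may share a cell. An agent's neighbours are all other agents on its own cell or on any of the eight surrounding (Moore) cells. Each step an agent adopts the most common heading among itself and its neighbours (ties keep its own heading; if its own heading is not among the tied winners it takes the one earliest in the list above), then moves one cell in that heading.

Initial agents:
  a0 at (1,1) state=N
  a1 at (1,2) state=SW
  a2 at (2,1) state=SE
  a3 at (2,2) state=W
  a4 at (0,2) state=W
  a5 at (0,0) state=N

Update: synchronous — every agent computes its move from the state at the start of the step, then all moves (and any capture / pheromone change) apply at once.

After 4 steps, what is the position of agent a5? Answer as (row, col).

t=1: a0@(0,1):N a1@(1,1):W a2@(3,2):SE a3@(2,1):W a4@(0,1):W a5@(3,0):N
t=2: a0@(3,1):N a1@(1,0):W a2@(3,1):W a3@(2,0):W a4@(0,0):W a5@(2,0):N
t=3: a0@(3,0):W a1@(1,3):W a2@(3,0):W a3@(2,3):W a4@(0,3):W a5@(2,3):W
t=4: a0@(3,3):W a1@(1,2):W a2@(3,3):W a3@(2,2):W a4@(0,2):W a5@(2,2):W

(2, 2)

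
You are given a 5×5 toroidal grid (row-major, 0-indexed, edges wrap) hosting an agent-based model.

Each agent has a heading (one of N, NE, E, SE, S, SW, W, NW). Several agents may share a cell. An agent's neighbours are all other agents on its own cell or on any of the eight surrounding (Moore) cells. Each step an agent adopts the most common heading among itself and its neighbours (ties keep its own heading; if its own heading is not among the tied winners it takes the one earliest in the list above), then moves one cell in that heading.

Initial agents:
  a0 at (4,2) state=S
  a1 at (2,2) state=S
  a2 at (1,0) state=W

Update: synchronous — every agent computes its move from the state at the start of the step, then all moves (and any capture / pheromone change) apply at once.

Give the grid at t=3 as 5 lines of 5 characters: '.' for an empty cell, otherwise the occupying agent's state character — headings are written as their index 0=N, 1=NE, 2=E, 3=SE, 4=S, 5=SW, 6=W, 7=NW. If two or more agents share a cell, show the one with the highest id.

t=1: a0@(0,2):S a1@(3,2):S a2@(1,4):W
t=2: a0@(1,2):S a1@(4,2):S a2@(1,3):W
t=3: a0@(2,2):S a1@(0,2):S a2@(1,2):W

..4..
..6..
..4..
.....
.....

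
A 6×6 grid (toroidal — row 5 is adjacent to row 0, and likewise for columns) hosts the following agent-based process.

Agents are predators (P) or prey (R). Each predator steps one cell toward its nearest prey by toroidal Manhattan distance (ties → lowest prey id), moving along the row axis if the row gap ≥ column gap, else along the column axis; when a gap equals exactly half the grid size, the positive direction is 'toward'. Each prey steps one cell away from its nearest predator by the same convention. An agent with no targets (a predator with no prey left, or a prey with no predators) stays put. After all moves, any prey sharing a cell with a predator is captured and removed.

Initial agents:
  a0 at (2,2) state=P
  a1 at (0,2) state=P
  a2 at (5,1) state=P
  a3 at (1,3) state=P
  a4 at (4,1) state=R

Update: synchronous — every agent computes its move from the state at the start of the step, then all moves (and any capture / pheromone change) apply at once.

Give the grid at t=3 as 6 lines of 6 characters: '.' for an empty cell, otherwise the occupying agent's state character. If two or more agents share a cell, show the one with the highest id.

t=1: a0@(3,2):P a1@(5,2):P a2@(4,1):P a3@(2,3):P a4@(3,1):R
t=2: a0@(3,1):P a1@(4,2):P a2@(3,1):P a3@(2,2):P a4@(3,0):R
t=3: a0@(3,0):P a1@(4,1):P a2@(3,0):P a3@(2,1):P a4@(3,5):R

......
......
.P....
P....R
.P....
......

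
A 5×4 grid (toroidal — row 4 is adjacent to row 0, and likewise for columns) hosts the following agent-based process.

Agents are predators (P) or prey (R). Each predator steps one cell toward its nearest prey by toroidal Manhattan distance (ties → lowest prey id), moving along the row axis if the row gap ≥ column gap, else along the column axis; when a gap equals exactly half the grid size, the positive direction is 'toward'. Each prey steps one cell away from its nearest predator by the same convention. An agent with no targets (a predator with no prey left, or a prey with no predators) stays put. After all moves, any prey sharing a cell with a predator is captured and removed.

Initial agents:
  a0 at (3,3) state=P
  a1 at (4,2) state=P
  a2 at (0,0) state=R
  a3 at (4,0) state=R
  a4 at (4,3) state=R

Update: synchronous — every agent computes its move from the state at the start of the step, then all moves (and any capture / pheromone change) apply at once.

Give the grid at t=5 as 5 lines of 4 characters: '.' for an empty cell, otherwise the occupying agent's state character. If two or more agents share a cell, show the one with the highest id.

t=1: a0@(4,3):P a1@(4,3):P a2@(1,0):R a3@(0,0):R a4@(0,3):R
t=2: a0@(0,3):P a1@(0,3):P a2@(2,0):R a3@(1,0):R a4@(1,3):R
t=3: a0@(1,3):P a1@(1,3):P a2@(3,0):R a3@(2,0):R a4@(2,3):R
t=4: a0@(2,3):P a1@(2,3):P a2@(4,0):R a3@(3,0):R a4@(3,3):R
t=5: a0@(3,3):P a1@(3,3):P a2@(0,0):R a3@(4,0):R a4@(4,3):R

R...
....
....
...P
R..R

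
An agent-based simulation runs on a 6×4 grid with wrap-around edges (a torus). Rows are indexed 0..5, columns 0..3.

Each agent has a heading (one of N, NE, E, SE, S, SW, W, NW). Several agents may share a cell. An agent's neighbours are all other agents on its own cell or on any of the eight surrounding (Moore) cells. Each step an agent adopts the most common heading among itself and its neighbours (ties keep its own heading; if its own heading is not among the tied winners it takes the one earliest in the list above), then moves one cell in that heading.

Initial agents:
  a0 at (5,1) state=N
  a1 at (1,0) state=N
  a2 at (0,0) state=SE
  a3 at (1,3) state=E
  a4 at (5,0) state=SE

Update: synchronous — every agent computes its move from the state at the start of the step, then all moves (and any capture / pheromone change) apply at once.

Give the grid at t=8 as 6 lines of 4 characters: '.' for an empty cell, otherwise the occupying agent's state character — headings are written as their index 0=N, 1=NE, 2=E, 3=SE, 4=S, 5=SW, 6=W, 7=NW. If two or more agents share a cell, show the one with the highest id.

t=1: a0@(0,2):SE a1@(0,0):N a2@(1,1):SE a3@(1,0):E a4@(0,1):SE
t=2: a0@(1,3):SE a1@(1,1):SE a2@(2,2):SE a3@(2,1):SE a4@(1,2):SE
t=3: a0@(2,0):SE a1@(2,2):SE a2@(3,3):SE a3@(3,2):SE a4@(2,3):SE
t=4: a0@(3,1):SE a1@(3,3):SE a2@(4,0):SE a3@(4,3):SE a4@(3,0):SE
t=5: a0@(4,2):SE a1@(4,0):SE a2@(5,1):SE a3@(5,0):SE a4@(4,1):SE
t=6: a0@(5,3):SE a1@(5,1):SE a2@(0,2):SE a3@(0,1):SE a4@(5,2):SE
t=7: a0@(0,0):SE a1@(0,2):SE a2@(1,3):SE a3@(1,2):SE a4@(0,3):SE
t=8: a0@(1,1):SE a1@(1,3):SE a2@(2,0):SE a3@(2,3):SE a4@(1,0):SE

....
33.3
3..3
....
....
....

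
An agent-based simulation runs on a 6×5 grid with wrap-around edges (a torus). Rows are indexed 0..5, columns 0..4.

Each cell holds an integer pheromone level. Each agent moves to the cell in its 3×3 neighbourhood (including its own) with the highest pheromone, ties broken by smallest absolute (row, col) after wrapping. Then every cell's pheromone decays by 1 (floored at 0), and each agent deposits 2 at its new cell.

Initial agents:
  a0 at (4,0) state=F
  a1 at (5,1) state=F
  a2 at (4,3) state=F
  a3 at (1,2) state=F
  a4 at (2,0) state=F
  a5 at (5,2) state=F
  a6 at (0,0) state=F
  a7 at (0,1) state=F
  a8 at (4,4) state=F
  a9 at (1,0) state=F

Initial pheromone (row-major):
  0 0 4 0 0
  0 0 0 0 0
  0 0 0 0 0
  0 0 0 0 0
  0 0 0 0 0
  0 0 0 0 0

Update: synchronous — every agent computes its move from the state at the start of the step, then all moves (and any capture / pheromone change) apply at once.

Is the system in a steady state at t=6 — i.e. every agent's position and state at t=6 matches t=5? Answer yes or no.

t=1: a0@(3,0) a1@(0,2) a2@(3,2) a3@(0,2) a4@(1,0) a5@(0,2) a6@(0,0) a7@(0,2) a8@(3,0) a9@(0,0) | pheromone: 4 0 11 0 0 / 2 0 0 0 0 / 0 0 0 0 0 / 4 0 2 0 0 / 0 0 0 0 0 / 0 0 0 0 0
t=2: a0@(3,0) a1@(0,2) a2@(3,2) a3@(0,2) a4@(0,0) a5@(0,2) a6@(0,0) a7@(0,2) a8@(3,0) a9@(0,0) | pheromone: 9 0 18 0 0 / 1 0 0 0 0 / 0 0 0 0 0 / 7 0 3 0 0 / 0 0 0 0 0 / 0 0 0 0 0
t=3: a0@(3,0) a1@(0,2) a2@(3,2) a3@(0,2) a4@(0,0) a5@(0,2) a6@(0,0) a7@(0,2) a8@(3,0) a9@(0,0) | pheromone: 14 0 25 0 0 / 0 0 0 0 0 / 0 0 0 0 0 / 10 0 4 0 0 / 0 0 0 0 0 / 0 0 0 0 0
t=4: a0@(3,0) a1@(0,2) a2@(3,2) a3@(0,2) a4@(0,0) a5@(0,2) a6@(0,0) a7@(0,2) a8@(3,0) a9@(0,0) | pheromone: 19 0 32 0 0 / 0 0 0 0 0 / 0 0 0 0 0 / 13 0 5 0 0 / 0 0 0 0 0 / 0 0 0 0 0
t=5: a0@(3,0) a1@(0,2) a2@(3,2) a3@(0,2) a4@(0,0) a5@(0,2) a6@(0,0) a7@(0,2) a8@(3,0) a9@(0,0) | pheromone: 24 0 39 0 0 / 0 0 0 0 0 / 0 0 0 0 0 / 16 0 6 0 0 / 0 0 0 0 0 / 0 0 0 0 0
t=6: a0@(3,0) a1@(0,2) a2@(3,2) a3@(0,2) a4@(0,0) a5@(0,2) a6@(0,0) a7@(0,2) a8@(3,0) a9@(0,0) | pheromone: 29 0 46 0 0 / 0 0 0 0 0 / 0 0 0 0 0 / 19 0 7 0 0 / 0 0 0 0 0 / 0 0 0 0 0

yes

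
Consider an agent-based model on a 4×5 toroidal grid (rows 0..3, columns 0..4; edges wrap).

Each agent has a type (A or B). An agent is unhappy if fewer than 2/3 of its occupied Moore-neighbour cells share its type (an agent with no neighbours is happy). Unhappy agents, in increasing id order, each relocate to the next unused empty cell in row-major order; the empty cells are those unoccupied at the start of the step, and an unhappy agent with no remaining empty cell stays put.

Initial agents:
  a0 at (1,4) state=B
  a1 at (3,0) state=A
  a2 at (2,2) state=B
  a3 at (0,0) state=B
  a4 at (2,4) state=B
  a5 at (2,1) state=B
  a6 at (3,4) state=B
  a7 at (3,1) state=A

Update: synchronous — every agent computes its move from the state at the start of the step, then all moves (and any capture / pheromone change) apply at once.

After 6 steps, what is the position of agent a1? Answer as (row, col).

t=1: a0@(1,4):B a1@(0,1):A a2@(0,2):B a3@(0,3):B a4@(2,4):B a5@(0,4):B a6@(3,4):B a7@(1,0):A
t=2: a0@(1,4):B a1@(0,0):A a2@(1,1):B a3@(0,3):B a4@(2,4):B a5@(0,4):B a6@(3,4):B a7@(1,2):A
t=3: a0@(1,4):B a1@(0,1):A a2@(0,2):B a3@(0,3):B a4@(2,4):B a5@(0,4):B a6@(3,4):B a7@(1,0):A
t=4: a0@(1,4):B a1@(0,0):A a2@(1,1):B a3@(0,3):B a4@(2,4):B a5@(0,4):B a6@(3,4):B a7@(1,2):A
t=5: a0@(1,4):B a1@(0,1):A a2@(0,2):B a3@(0,3):B a4@(2,4):B a5@(0,4):B a6@(3,4):B a7@(1,0):A
t=6: a0@(1,4):B a1@(0,0):A a2@(1,1):B a3@(0,3):B a4@(2,4):B a5@(0,4):B a6@(3,4):B a7@(1,2):A

(0, 0)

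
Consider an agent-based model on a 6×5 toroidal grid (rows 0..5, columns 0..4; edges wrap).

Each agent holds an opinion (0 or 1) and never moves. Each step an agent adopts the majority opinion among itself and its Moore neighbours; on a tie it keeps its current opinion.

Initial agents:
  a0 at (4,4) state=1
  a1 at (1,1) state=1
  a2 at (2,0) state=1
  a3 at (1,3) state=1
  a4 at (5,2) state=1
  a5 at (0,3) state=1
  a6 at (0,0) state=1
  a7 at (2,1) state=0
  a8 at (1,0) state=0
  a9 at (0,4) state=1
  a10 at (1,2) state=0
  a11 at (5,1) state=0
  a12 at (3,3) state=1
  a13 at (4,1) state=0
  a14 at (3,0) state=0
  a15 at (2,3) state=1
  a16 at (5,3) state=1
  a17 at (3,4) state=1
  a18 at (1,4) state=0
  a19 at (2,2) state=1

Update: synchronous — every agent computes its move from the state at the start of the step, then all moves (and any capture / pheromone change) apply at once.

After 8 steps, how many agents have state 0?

t=1: a0@(4,4):1 a1@(1,1):1 a2@(2,0):0 a3@(1,3):1 a4@(5,2):1 a5@(0,3):1 a6@(0,0):1 a7@(2,1):0 a8@(1,0):1 a9@(0,4):1 a10@(1,2):1 a11@(5,1):0 a12@(3,3):1 a13@(4,1):0 a14@(3,0):0 a15@(2,3):1 a16@(5,3):1 a17@(3,4):1 a18@(1,4):1 a19@(2,2):1
t=2: a0@(4,4):1 a1@(1,1):1 a2@(2,0):1 a3@(1,3):1 a4@(5,2):1 a5@(0,3):1 a6@(0,0):1 a7@(2,1):1 a8@(1,0):1 a9@(0,4):1 a10@(1,2):1 a11@(5,1):0 a12@(3,3):1 a13@(4,1):0 a14@(3,0):0 a15@(2,3):1 a16@(5,3):1 a17@(3,4):1 a18@(1,4):1 a19@(2,2):1
t=3: a0@(4,4):1 a1@(1,1):1 a2@(2,0):1 a3@(1,3):1 a4@(5,2):1 a5@(0,3):1 a6@(0,0):1 a7@(2,1):1 a8@(1,0):1 a9@(0,4):1 a10@(1,2):1 a11@(5,1):0 a12@(3,3):1 a13@(4,1):0 a14@(3,0):1 a15@(2,3):1 a16@(5,3):1 a17@(3,4):1 a18@(1,4):1 a19@(2,2):1
t=4: (unchanged — steady state)

2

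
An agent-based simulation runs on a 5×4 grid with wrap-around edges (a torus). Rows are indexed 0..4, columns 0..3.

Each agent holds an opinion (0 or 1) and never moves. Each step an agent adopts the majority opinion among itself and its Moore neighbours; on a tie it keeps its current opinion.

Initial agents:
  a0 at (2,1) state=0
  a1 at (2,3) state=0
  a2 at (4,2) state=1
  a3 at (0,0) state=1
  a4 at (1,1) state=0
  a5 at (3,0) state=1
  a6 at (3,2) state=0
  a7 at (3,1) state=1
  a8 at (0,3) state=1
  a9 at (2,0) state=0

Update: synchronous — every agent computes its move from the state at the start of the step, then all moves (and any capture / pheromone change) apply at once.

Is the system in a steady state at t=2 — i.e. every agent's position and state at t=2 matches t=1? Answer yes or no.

no

t=1: a0@(2,1):0 a1@(2,3):0 a2@(4,2):1 a3@(0,0):1 a4@(1,1):0 a5@(3,0):0 a6@(3,2):0 a7@(3,1):1 a8@(0,3):1 a9@(2,0):0
t=2: a0@(2,1):0 a1@(2,3):0 a2@(4,2):1 a3@(0,0):1 a4@(1,1):0 a5@(3,0):0 a6@(3,2):0 a7@(3,1):0 a8@(0,3):1 a9@(2,0):0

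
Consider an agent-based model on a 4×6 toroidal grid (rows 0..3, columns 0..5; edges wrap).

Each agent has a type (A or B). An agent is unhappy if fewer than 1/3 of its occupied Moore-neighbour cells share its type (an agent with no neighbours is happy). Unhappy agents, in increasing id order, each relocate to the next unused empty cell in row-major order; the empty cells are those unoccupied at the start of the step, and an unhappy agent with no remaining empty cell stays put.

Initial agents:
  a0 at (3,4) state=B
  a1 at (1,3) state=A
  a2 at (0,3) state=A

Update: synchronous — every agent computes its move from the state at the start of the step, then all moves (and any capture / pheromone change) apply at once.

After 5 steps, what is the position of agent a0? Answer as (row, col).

(0, 0)

t=1: a0@(0,0):B a1@(1,3):A a2@(0,3):A
t=2: (unchanged — steady state)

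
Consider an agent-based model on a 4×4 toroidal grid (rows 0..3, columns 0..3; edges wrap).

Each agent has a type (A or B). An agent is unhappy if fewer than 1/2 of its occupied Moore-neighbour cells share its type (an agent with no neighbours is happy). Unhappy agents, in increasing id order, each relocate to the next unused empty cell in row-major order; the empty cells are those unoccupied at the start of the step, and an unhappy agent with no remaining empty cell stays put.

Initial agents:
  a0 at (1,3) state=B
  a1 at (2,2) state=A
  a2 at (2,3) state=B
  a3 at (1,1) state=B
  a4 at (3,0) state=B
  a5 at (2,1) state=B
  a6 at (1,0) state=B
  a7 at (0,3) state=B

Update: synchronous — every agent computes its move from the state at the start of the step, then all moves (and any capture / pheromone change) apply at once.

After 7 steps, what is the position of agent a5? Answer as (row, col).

(2, 1)

t=1: a0@(1,3):B a1@(0,0):A a2@(2,3):B a3@(1,1):B a4@(3,0):B a5@(2,1):B a6@(1,0):B a7@(0,3):B
t=2: a0@(1,3):B a1@(0,1):A a2@(2,3):B a3@(1,1):B a4@(3,0):B a5@(2,1):B a6@(1,0):B a7@(0,3):B
t=3: a0@(1,3):B a1@(0,0):A a2@(2,3):B a3@(1,1):B a4@(3,0):B a5@(2,1):B a6@(1,0):B a7@(0,3):B
t=4: a0@(1,3):B a1@(0,1):A a2@(2,3):B a3@(1,1):B a4@(3,0):B a5@(2,1):B a6@(1,0):B a7@(0,3):B
t=5: a0@(1,3):B a1@(0,0):A a2@(2,3):B a3@(1,1):B a4@(3,0):B a5@(2,1):B a6@(1,0):B a7@(0,3):B
t=6: a0@(1,3):B a1@(0,1):A a2@(2,3):B a3@(1,1):B a4@(3,0):B a5@(2,1):B a6@(1,0):B a7@(0,3):B
t=7: a0@(1,3):B a1@(0,0):A a2@(2,3):B a3@(1,1):B a4@(3,0):B a5@(2,1):B a6@(1,0):B a7@(0,3):B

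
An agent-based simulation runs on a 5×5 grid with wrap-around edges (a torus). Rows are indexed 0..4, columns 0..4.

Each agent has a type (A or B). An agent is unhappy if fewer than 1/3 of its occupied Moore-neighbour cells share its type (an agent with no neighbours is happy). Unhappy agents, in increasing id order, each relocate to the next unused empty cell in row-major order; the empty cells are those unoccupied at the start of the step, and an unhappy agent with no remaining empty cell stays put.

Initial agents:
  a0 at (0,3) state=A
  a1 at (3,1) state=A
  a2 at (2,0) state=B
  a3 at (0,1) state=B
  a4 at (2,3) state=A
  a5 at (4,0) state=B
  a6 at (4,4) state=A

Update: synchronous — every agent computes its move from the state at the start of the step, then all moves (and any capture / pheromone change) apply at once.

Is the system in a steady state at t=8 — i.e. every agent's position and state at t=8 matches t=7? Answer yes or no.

yes

t=1: a0@(0,3):A a1@(0,0):A a2@(0,2):B a3@(0,1):B a4@(2,3):A a5@(4,0):B a6@(4,4):A
t=2: (unchanged — steady state)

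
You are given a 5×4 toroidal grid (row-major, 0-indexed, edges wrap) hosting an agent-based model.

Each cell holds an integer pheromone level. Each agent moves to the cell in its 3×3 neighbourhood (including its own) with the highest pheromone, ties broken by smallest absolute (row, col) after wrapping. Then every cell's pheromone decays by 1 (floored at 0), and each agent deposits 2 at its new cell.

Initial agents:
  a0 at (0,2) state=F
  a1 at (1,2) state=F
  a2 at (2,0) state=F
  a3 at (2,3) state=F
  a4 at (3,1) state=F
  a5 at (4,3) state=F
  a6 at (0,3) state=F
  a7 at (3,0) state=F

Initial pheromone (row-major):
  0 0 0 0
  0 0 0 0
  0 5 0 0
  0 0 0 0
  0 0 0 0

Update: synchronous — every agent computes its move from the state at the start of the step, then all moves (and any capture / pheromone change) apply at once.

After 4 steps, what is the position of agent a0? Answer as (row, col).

t=1: a0@(0,1) a1@(2,1) a2@(2,1) a3@(1,0) a4@(2,1) a5@(0,0) a6@(0,0) a7@(2,1) | pheromone: 4 2 0 0 / 2 0 0 0 / 0 12 0 0 / 0 0 0 0 / 0 0 0 0
t=2: a0@(0,0) a1@(2,1) a2@(2,1) a3@(2,1) a4@(2,1) a5@(0,0) a6@(0,0) a7@(2,1) | pheromone: 9 1 0 0 / 1 0 0 0 / 0 21 0 0 / 0 0 0 0 / 0 0 0 0
t=3: a0@(0,0) a1@(2,1) a2@(2,1) a3@(2,1) a4@(2,1) a5@(0,0) a6@(0,0) a7@(2,1) | pheromone: 14 0 0 0 / 0 0 0 0 / 0 30 0 0 / 0 0 0 0 / 0 0 0 0
t=4: a0@(0,0) a1@(2,1) a2@(2,1) a3@(2,1) a4@(2,1) a5@(0,0) a6@(0,0) a7@(2,1) | pheromone: 19 0 0 0 / 0 0 0 0 / 0 39 0 0 / 0 0 0 0 / 0 0 0 0

(0, 0)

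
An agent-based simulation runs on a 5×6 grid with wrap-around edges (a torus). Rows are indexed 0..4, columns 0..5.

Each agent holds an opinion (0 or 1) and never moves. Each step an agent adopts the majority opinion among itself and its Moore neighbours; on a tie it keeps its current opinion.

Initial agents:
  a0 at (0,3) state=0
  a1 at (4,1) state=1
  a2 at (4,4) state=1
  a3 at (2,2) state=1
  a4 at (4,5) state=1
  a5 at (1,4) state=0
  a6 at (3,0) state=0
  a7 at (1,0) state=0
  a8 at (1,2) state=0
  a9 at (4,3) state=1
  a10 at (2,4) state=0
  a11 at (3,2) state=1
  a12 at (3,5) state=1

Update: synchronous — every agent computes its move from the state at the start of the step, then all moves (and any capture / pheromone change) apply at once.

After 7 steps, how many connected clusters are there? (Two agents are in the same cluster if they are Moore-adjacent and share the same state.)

t=1: a0@(0,3):0 a1@(4,1):1 a2@(4,4):1 a3@(2,2):1 a4@(4,5):1 a5@(1,4):0 a6@(3,0):1 a7@(1,0):0 a8@(1,2):0 a9@(4,3):1 a10@(2,4):0 a11@(3,2):1 a12@(3,5):1
t=2: (unchanged — steady state)

3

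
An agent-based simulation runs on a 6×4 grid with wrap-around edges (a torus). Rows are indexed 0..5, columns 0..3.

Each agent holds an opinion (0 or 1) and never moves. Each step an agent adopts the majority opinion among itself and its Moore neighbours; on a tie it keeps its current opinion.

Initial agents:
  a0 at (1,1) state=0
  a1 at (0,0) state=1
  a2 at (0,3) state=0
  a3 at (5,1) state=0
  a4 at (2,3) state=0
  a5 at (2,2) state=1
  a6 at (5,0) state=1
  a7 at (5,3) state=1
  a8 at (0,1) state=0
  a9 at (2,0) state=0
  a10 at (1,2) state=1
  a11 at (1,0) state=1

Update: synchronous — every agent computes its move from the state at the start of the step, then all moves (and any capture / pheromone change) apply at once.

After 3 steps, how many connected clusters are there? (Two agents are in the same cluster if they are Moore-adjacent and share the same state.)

2

t=1: a0@(1,1):1 a1@(0,0):1 a2@(0,3):1 a3@(5,1):0 a4@(2,3):1 a5@(2,2):1 a6@(5,0):1 a7@(5,3):1 a8@(0,1):1 a9@(2,0):0 a10@(1,2):0 a11@(1,0):0
t=2: a0@(1,1):1 a1@(0,0):1 a2@(0,3):1 a3@(5,1):1 a4@(2,3):0 a5@(2,2):1 a6@(5,0):1 a7@(5,3):1 a8@(0,1):1 a9@(2,0):0 a10@(1,2):1 a11@(1,0):1
t=3: a0@(1,1):1 a1@(0,0):1 a2@(0,3):1 a3@(5,1):1 a4@(2,3):1 a5@(2,2):1 a6@(5,0):1 a7@(5,3):1 a8@(0,1):1 a9@(2,0):0 a10@(1,2):1 a11@(1,0):1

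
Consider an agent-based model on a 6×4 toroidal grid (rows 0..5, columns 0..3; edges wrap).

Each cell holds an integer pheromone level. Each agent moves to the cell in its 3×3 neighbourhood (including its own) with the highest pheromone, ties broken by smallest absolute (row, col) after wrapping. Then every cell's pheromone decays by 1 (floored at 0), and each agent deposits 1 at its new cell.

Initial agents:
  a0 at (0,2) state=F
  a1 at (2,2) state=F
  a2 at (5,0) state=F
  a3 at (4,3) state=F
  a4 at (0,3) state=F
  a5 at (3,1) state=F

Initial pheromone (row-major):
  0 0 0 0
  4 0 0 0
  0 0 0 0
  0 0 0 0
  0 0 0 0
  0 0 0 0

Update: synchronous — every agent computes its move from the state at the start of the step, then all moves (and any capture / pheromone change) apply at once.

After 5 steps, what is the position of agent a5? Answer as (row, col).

t=1: a0@(0,1) a1@(1,1) a2@(0,0) a3@(3,0) a4@(1,0) a5@(2,0) | pheromone: 1 1 0 0 / 4 1 0 0 / 1 0 0 0 / 1 0 0 0 / 0 0 0 0 / 0 0 0 0
t=2: a0@(1,0) a1@(1,0) a2@(1,0) a3@(2,0) a4@(1,0) a5@(1,0) | pheromone: 0 0 0 0 / 8 0 0 0 / 1 0 0 0 / 0 0 0 0 / 0 0 0 0 / 0 0 0 0
t=3: a0@(1,0) a1@(1,0) a2@(1,0) a3@(1,0) a4@(1,0) a5@(1,0) | pheromone: 0 0 0 0 / 13 0 0 0 / 0 0 0 0 / 0 0 0 0 / 0 0 0 0 / 0 0 0 0
t=4: a0@(1,0) a1@(1,0) a2@(1,0) a3@(1,0) a4@(1,0) a5@(1,0) | pheromone: 0 0 0 0 / 18 0 0 0 / 0 0 0 0 / 0 0 0 0 / 0 0 0 0 / 0 0 0 0
t=5: a0@(1,0) a1@(1,0) a2@(1,0) a3@(1,0) a4@(1,0) a5@(1,0) | pheromone: 0 0 0 0 / 23 0 0 0 / 0 0 0 0 / 0 0 0 0 / 0 0 0 0 / 0 0 0 0

(1, 0)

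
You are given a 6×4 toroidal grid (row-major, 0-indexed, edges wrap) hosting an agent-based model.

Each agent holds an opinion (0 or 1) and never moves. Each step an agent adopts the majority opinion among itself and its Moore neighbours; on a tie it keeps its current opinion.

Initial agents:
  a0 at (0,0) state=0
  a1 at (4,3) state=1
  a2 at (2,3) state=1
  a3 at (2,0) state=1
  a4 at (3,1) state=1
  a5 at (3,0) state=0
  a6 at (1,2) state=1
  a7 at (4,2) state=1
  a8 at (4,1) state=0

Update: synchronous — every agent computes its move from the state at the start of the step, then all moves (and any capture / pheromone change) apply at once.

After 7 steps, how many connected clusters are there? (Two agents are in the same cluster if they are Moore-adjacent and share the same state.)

t=1: a0@(0,0):0 a1@(4,3):1 a2@(2,3):1 a3@(2,0):1 a4@(3,1):1 a5@(3,0):1 a6@(1,2):1 a7@(4,2):1 a8@(4,1):0
t=2: a0@(0,0):0 a1@(4,3):1 a2@(2,3):1 a3@(2,0):1 a4@(3,1):1 a5@(3,0):1 a6@(1,2):1 a7@(4,2):1 a8@(4,1):1
t=3: (unchanged — steady state)

2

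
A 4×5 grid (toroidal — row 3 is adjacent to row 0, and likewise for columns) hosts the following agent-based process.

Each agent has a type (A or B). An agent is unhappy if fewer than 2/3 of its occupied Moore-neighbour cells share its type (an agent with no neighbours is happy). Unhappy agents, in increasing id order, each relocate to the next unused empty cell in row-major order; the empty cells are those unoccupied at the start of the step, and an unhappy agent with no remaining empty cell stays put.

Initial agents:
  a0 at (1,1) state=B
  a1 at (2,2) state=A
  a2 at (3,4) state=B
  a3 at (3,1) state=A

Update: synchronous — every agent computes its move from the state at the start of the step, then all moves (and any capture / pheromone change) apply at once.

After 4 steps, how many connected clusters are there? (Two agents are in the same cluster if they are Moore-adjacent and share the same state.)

3

t=1: a0@(0,0):B a1@(0,1):A a2@(3,4):B a3@(3,1):A
t=2: a0@(0,2):B a1@(0,3):A a2@(3,4):B a3@(0,4):A
t=3: a0@(0,0):B a1@(0,1):A a2@(1,0):B a3@(1,1):A
t=4: a0@(0,2):B a1@(0,3):A a2@(0,4):B a3@(1,2):A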